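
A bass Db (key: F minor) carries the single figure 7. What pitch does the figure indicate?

Counting 6 letter steps above Db lands on C; in F minor, that letter is C.

C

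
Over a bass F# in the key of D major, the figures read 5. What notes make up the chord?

The written figures 5 are shorthand for 5/3: the 3 is implied.
A third above F# in this key is A.
A fifth above F# in this key is C#.
Together with the bass F#, this spells F# minor in root position.

F#, A, C#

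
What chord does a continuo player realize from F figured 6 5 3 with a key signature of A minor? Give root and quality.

D minor seventh

The figures 6 5 3 indicate a seventh chord in first inversion.
In first inversion the root lies a sixth above the bass: a sixth above F in A minor is D.
The chord tones are F, A, C, D, giving D minor seventh.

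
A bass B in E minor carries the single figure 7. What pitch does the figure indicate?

Counting 6 letter steps above B lands on A; in E minor, that letter is A.

A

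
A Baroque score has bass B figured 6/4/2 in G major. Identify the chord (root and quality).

The figures 6/4/2 indicate a seventh chord in third inversion.
In third inversion the root lies a second above the bass: a second above B in G major is C.
The chord tones are B, C, E, G, giving C major seventh.

C major seventh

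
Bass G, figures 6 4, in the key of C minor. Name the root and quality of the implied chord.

The figures 6 4 indicate a triad in second inversion.
In second inversion the root lies a fourth above the bass: a fourth above G in C minor is C.
The chord tones are G, C, Eb, giving C minor.

C minor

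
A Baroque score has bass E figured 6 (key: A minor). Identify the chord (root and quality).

The figures 6 indicate a triad in first inversion.
In first inversion the root lies a sixth above the bass: a sixth above E in A minor is C.
The chord tones are E, G, C, giving C major.

C major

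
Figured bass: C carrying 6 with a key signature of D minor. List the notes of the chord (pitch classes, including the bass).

C, E, A

The written figures 6 are shorthand for 6/3: the 3 is implied.
A third above C in this key is E.
A sixth above C in this key is A.
Together with the bass C, this spells A minor in first inversion.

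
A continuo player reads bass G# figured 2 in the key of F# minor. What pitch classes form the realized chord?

G#, A, C#, E

The written figures 2 are shorthand for 6/4/2: the 6/4 are implied.
A second above G# in this key is A.
A fourth above G# in this key is C#.
A sixth above G# in this key is E.
Together with the bass G#, this spells A major seventh in third inversion.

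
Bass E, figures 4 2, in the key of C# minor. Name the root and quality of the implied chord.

The figures 4 2 indicate a seventh chord in third inversion.
In third inversion the root lies a second above the bass: a second above E in C# minor is F#.
The chord tones are E, F#, A, C#, giving F# minor seventh.

F# minor seventh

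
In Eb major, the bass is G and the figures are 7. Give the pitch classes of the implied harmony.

The written figures 7 are shorthand for 7/5/3: the 5/3 are implied.
A third above G in this key is Bb.
A fifth above G in this key is D.
A seventh above G in this key is F.
Together with the bass G, this spells G minor seventh in root position.

G, Bb, D, F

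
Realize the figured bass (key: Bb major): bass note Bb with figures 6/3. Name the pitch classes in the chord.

A third above Bb in this key is D.
A sixth above Bb in this key is G.
Together with the bass Bb, this spells G minor in first inversion.

Bb, D, G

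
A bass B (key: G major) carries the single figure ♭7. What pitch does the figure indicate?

Ab

Counting 6 letter steps above B lands on A; in G major, that letter is A.
The b7 figure lowers it a semitone, giving Ab.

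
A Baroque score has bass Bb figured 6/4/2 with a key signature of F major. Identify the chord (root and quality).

C dominant seventh

The figures 6/4/2 indicate a seventh chord in third inversion.
In third inversion the root lies a second above the bass: a second above Bb in F major is C.
The chord tones are Bb, C, E, G, giving C dominant seventh.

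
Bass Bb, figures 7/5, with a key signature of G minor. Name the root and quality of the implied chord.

The figures 7/5 indicate a seventh chord in root position.
In root position the bass is the root, so the root is Bb.
The chord tones are Bb, D, F, A, giving Bb major seventh.

Bb major seventh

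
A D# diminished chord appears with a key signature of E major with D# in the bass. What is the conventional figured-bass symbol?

D# is the root of D# diminished, so the chord is in root position.
A triad in root position is figured 5/3, conventionally abbreviated (no figures — root-position triad).

no figures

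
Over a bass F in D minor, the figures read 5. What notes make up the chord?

F, A, C

The written figures 5 are shorthand for 5/3: the 3 is implied.
A third above F in this key is A.
A fifth above F in this key is C.
Together with the bass F, this spells F major in root position.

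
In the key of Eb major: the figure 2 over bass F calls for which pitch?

G

Counting 1 letter step above F lands on G; in Eb major, that letter is G.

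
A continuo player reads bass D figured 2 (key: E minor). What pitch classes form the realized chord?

The written figures 2 are shorthand for 6/4/2: the 6/4 are implied.
A second above D in this key is E.
A fourth above D in this key is G.
A sixth above D in this key is B.
Together with the bass D, this spells E minor seventh in third inversion.

D, E, G, B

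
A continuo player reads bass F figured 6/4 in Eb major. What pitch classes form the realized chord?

A fourth above F in this key is Bb.
A sixth above F in this key is D.
Together with the bass F, this spells Bb major in second inversion.

F, Bb, D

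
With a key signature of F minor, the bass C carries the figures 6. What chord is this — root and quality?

The figures 6 indicate a triad in first inversion.
In first inversion the root lies a sixth above the bass: a sixth above C in F minor is Ab.
The chord tones are C, Eb, Ab, giving Ab major.

Ab major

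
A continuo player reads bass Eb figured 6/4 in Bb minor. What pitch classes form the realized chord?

Eb, Ab, C

A fourth above Eb in this key is Ab.
A sixth above Eb in this key is C.
Together with the bass Eb, this spells Ab major in second inversion.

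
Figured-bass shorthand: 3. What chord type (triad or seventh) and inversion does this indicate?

triad, root position

3 is shorthand for 5/3.
Intervals of 5/3 above the bass form a triad; the bass is the root, so this is root position.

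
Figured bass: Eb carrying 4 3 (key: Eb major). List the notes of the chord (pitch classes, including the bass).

The written figures 4 3 are shorthand for 6/4/3: the 6 is implied.
A third above Eb in this key is G.
A fourth above Eb in this key is Ab.
A sixth above Eb in this key is C.
Together with the bass Eb, this spells Ab major seventh in second inversion.

Eb, G, Ab, C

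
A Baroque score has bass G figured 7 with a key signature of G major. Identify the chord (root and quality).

The figures 7 indicate a seventh chord in root position.
In root position the bass is the root, so the root is G.
The chord tones are G, B, D, F#, giving G major seventh.

G major seventh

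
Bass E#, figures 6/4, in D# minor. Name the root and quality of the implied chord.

A# minor

The figures 6/4 indicate a triad in second inversion.
In second inversion the root lies a fourth above the bass: a fourth above E# in D# minor is A#.
The chord tones are E#, A#, C#, giving A# minor.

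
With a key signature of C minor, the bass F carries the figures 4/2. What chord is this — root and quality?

The figures 4/2 indicate a seventh chord in third inversion.
In third inversion the root lies a second above the bass: a second above F in C minor is G.
The chord tones are F, G, Bb, D, giving G minor seventh.

G minor seventh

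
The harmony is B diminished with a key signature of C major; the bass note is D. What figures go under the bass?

D is the third of B diminished, so the chord is in first inversion.
A triad in first inversion is figured 6/3, conventionally abbreviated 6.

6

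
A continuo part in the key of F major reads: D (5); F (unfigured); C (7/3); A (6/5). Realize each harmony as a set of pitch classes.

D (5/3): D, F, A.
F (5/3): F, A, C.
C (7/5/3): C, E, G, Bb.
A (6/5/3): A, C, E, F.

D, F, A | F, A, C | C, E, G, Bb | A, C, E, F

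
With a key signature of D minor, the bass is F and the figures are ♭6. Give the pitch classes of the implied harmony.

F, A, Db

The written figures ♭6 are shorthand for 6/3: the 3 is implied.
A third above F in this key is A.
A sixth above F in this key is D, lowered to Db by the flat.
Together with the bass F, this spells Db augmented in first inversion.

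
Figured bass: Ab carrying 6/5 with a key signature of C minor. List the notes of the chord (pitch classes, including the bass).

Ab, C, Eb, F

The written figures 6/5 are shorthand for 6/5/3: the 3 is implied.
A third above Ab in this key is C.
A fifth above Ab in this key is Eb.
A sixth above Ab in this key is F.
Together with the bass Ab, this spells F minor seventh in first inversion.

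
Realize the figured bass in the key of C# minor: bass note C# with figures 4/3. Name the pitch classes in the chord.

C#, E, F#, A

The written figures 4/3 are shorthand for 6/4/3: the 6 is implied.
A third above C# in this key is E.
A fourth above C# in this key is F#.
A sixth above C# in this key is A.
Together with the bass C#, this spells F# minor seventh in second inversion.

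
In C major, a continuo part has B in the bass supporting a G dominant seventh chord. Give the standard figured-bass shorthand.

6/5

B is the third of G dominant seventh, so the chord is in first inversion.
A seventh chord in first inversion is figured 6/5/3, conventionally abbreviated 6/5.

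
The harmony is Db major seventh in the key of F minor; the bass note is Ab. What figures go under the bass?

4/3

Ab is the fifth of Db major seventh, so the chord is in second inversion.
A seventh chord in second inversion is figured 6/4/3, conventionally abbreviated 4/3.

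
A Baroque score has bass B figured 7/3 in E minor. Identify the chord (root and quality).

B minor seventh

The figures 7/3 indicate a seventh chord in root position.
In root position the bass is the root, so the root is B.
The chord tones are B, D, F#, A, giving B minor seventh.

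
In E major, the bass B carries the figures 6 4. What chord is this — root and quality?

The figures 6 4 indicate a triad in second inversion.
In second inversion the root lies a fourth above the bass: a fourth above B in E major is E.
The chord tones are B, E, G#, giving E major.

E major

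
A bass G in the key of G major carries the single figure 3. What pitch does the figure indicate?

Counting 2 letter steps above G lands on B; in G major, that letter is B.

B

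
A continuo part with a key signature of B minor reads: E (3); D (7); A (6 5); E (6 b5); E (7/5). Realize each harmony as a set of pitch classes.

E, G, B | D, F#, A, C# | A, C#, E, F# | E, G, Bb, C# | E, G, B, D

E (5/3): E, G, B.
D (7/5/3): D, F#, A, C#.
A (6/5/3): A, C#, E, F#.
E (6/b5/3): E, G, Bb, C#.
E (7/5/3): E, G, B, D.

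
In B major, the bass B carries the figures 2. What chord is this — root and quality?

C# minor seventh

The figures 2 indicate a seventh chord in third inversion.
In third inversion the root lies a second above the bass: a second above B in B major is C#.
The chord tones are B, C#, E, G#, giving C# minor seventh.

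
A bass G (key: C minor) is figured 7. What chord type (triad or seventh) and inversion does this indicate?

seventh chord, root position

7 is shorthand for 7/5/3.
Intervals of 7/5/3 above the bass form a seventh chord; the bass is the root, so this is root position.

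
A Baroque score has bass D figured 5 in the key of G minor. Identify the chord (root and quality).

D minor

The figures 5 indicate a triad in root position.
In root position the bass is the root, so the root is D.
The chord tones are D, F, A, giving D minor.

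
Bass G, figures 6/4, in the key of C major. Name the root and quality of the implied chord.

C major

The figures 6/4 indicate a triad in second inversion.
In second inversion the root lies a fourth above the bass: a fourth above G in C major is C.
The chord tones are G, C, E, giving C major.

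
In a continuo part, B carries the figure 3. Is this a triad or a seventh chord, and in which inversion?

3 is shorthand for 5/3.
Intervals of 5/3 above the bass form a triad; the bass is the root, so this is root position.

triad, root position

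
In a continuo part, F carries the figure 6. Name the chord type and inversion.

triad, first inversion

6 is shorthand for 6/3.
Intervals of 6/3 above the bass form a triad; the bass is the third, so this is first inversion.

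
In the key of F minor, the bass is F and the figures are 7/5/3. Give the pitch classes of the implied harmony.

A third above F in this key is Ab.
A fifth above F in this key is C.
A seventh above F in this key is Eb.
Together with the bass F, this spells F minor seventh in root position.

F, Ab, C, Eb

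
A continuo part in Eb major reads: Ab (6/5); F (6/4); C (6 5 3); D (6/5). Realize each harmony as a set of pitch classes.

Ab, C, Eb, F | F, Bb, D | C, Eb, G, Ab | D, F, Ab, Bb

Ab (6/5/3): Ab, C, Eb, F.
F (6/4): F, Bb, D.
C (6/5/3): C, Eb, G, Ab.
D (6/5/3): D, F, Ab, Bb.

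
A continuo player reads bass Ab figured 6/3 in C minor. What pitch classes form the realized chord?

A third above Ab in this key is C.
A sixth above Ab in this key is F.
Together with the bass Ab, this spells F minor in first inversion.

Ab, C, F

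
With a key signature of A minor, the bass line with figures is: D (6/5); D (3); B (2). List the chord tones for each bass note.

D, F, A, B | D, F, A | B, C, E, G

D (6/5/3): D, F, A, B.
D (5/3): D, F, A.
B (6/4/2): B, C, E, G.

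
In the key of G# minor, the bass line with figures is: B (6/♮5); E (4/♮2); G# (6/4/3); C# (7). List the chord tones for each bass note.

B (6/♮5/3): B, D#, F, G#.
E (6/4/♮2): E, F, A#, C#.
G# (6/4/3): G#, B, C#, E.
C# (7/5/3): C#, E, G#, B.

B, D#, F, G# | E, F, A#, C# | G#, B, C#, E | C#, E, G#, B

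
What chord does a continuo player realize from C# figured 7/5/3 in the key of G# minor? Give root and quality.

The figures 7/5/3 indicate a seventh chord in root position.
In root position the bass is the root, so the root is C#.
The chord tones are C#, E, G#, B, giving C# minor seventh.

C# minor seventh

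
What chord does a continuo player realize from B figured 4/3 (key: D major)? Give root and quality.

The figures 4/3 indicate a seventh chord in second inversion.
In second inversion the root lies a fourth above the bass: a fourth above B in D major is E.
The chord tones are B, D, E, G, giving E minor seventh.

E minor seventh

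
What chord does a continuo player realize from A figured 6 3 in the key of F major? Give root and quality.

F major

The figures 6 3 indicate a triad in first inversion.
In first inversion the root lies a sixth above the bass: a sixth above A in F major is F.
The chord tones are A, C, F, giving F major.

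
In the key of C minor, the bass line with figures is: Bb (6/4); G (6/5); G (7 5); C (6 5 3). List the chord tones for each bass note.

Bb, Eb, G | G, Bb, D, Eb | G, Bb, D, F | C, Eb, G, Ab

Bb (6/4): Bb, Eb, G.
G (6/5/3): G, Bb, D, Eb.
G (7/5/3): G, Bb, D, F.
C (6/5/3): C, Eb, G, Ab.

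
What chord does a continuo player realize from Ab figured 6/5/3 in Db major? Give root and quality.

The figures 6/5/3 indicate a seventh chord in first inversion.
In first inversion the root lies a sixth above the bass: a sixth above Ab in Db major is F.
The chord tones are Ab, C, Eb, F, giving F minor seventh.

F minor seventh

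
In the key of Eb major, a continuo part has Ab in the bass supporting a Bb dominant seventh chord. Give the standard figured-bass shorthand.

4/2

Ab is the seventh of Bb dominant seventh, so the chord is in third inversion.
A seventh chord in third inversion is figured 6/4/2, conventionally abbreviated 4/2.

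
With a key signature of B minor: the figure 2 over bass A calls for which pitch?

B

Counting 1 letter step above A lands on B; in B minor, that letter is B.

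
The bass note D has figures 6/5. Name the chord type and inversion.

6/5 is shorthand for 6/5/3.
Intervals of 6/5/3 above the bass form a seventh chord; the bass is the third, so this is first inversion.

seventh chord, first inversion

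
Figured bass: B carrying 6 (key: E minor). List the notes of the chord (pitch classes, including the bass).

The written figures 6 are shorthand for 6/3: the 3 is implied.
A third above B in this key is D.
A sixth above B in this key is G.
Together with the bass B, this spells G major in first inversion.

B, D, G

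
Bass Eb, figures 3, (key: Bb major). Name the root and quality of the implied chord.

The figures 3 indicate a triad in root position.
In root position the bass is the root, so the root is Eb.
The chord tones are Eb, G, Bb, giving Eb major.

Eb major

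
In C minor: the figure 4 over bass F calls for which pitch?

Counting 3 letter steps above F lands on B; in C minor, that letter is Bb.

Bb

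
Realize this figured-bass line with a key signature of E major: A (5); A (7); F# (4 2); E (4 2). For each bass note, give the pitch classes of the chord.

A (5/3): A, C#, E.
A (7/5/3): A, C#, E, G#.
F# (6/4/2): F#, G#, B, D#.
E (6/4/2): E, F#, A, C#.

A, C#, E | A, C#, E, G# | F#, G#, B, D# | E, F#, A, C#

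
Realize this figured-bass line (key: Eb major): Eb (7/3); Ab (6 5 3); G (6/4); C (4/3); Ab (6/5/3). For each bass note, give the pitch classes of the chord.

Eb (7/5/3): Eb, G, Bb, D.
Ab (6/5/3): Ab, C, Eb, F.
G (6/4): G, C, Eb.
C (6/4/3): C, Eb, F, Ab.
Ab (6/5/3): Ab, C, Eb, F.

Eb, G, Bb, D | Ab, C, Eb, F | G, C, Eb | C, Eb, F, Ab | Ab, C, Eb, F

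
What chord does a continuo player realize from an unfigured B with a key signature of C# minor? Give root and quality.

An unfigured bass indicates a triad in root position.
In root position the bass is the root, so the root is B.
The chord tones are B, D#, F#, giving B major.

B major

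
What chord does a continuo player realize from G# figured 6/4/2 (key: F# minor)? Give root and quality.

A major seventh

The figures 6/4/2 indicate a seventh chord in third inversion.
In third inversion the root lies a second above the bass: a second above G# in F# minor is A.
The chord tones are G#, A, C#, E, giving A major seventh.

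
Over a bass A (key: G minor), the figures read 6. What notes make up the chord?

A, C, F

The written figures 6 are shorthand for 6/3: the 3 is implied.
A third above A in this key is C.
A sixth above A in this key is F.
Together with the bass A, this spells F major in first inversion.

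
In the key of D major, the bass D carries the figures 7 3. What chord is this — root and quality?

D major seventh

The figures 7 3 indicate a seventh chord in root position.
In root position the bass is the root, so the root is D.
The chord tones are D, F#, A, C#, giving D major seventh.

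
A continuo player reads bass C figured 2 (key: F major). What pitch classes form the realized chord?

C, D, F, A

The written figures 2 are shorthand for 6/4/2: the 6/4 are implied.
A second above C in this key is D.
A fourth above C in this key is F.
A sixth above C in this key is A.
Together with the bass C, this spells D minor seventh in third inversion.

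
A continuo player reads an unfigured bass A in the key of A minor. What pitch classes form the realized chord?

A, C, E

An unfigured bass implies 5/3.
A third above A in this key is C.
A fifth above A in this key is E.
Together with the bass A, this spells A minor in root position.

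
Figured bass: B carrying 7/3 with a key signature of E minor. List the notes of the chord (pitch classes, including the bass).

The written figures 7/3 are shorthand for 7/5/3: the 5 is implied.
A third above B in this key is D.
A fifth above B in this key is F#.
A seventh above B in this key is A.
Together with the bass B, this spells B minor seventh in root position.

B, D, F#, A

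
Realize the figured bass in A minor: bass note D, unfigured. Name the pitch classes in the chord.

D, F, A

An unfigured bass implies 5/3.
A third above D in this key is F.
A fifth above D in this key is A.
Together with the bass D, this spells D minor in root position.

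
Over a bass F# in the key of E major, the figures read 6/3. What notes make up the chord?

F#, A, D#

A third above F# in this key is A.
A sixth above F# in this key is D#.
Together with the bass F#, this spells D# diminished in first inversion.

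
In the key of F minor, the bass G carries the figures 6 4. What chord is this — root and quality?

The figures 6 4 indicate a triad in second inversion.
In second inversion the root lies a fourth above the bass: a fourth above G in F minor is C.
The chord tones are G, C, Eb, giving C minor.

C minor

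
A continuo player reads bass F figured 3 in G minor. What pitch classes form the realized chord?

The written figures 3 are shorthand for 5/3: the 5 is implied.
A third above F in this key is A.
A fifth above F in this key is C.
Together with the bass F, this spells F major in root position.

F, A, C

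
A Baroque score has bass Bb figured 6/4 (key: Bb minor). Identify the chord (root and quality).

Eb minor

The figures 6/4 indicate a triad in second inversion.
In second inversion the root lies a fourth above the bass: a fourth above Bb in Bb minor is Eb.
The chord tones are Bb, Eb, Gb, giving Eb minor.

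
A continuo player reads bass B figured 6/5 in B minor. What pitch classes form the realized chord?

The written figures 6/5 are shorthand for 6/5/3: the 3 is implied.
A third above B in this key is D.
A fifth above B in this key is F#.
A sixth above B in this key is G.
Together with the bass B, this spells G major seventh in first inversion.

B, D, F#, G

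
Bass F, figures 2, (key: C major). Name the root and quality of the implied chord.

G dominant seventh

The figures 2 indicate a seventh chord in third inversion.
In third inversion the root lies a second above the bass: a second above F in C major is G.
The chord tones are F, G, B, D, giving G dominant seventh.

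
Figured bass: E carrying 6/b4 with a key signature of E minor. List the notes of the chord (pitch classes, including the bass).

E, Ab, C

A fourth above E in this key is A, lowered to Ab by the flat.
A sixth above E in this key is C.
Together with the bass E, this spells Ab augmented in second inversion.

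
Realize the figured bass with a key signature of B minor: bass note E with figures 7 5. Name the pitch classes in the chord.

The written figures 7 5 are shorthand for 7/5/3: the 3 is implied.
A third above E in this key is G.
A fifth above E in this key is B.
A seventh above E in this key is D.
Together with the bass E, this spells E minor seventh in root position.

E, G, B, D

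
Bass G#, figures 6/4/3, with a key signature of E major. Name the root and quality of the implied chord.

The figures 6/4/3 indicate a seventh chord in second inversion.
In second inversion the root lies a fourth above the bass: a fourth above G# in E major is C#.
The chord tones are G#, B, C#, E, giving C# minor seventh.

C# minor seventh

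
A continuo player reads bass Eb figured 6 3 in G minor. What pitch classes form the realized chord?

A third above Eb in this key is G.
A sixth above Eb in this key is C.
Together with the bass Eb, this spells C minor in first inversion.

Eb, G, C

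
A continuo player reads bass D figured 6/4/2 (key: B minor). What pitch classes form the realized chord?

D, E, G, B

A second above D in this key is E.
A fourth above D in this key is G.
A sixth above D in this key is B.
Together with the bass D, this spells E minor seventh in third inversion.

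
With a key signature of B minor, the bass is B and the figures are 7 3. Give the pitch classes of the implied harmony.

The written figures 7 3 are shorthand for 7/5/3: the 5 is implied.
A third above B in this key is D.
A fifth above B in this key is F#.
A seventh above B in this key is A.
Together with the bass B, this spells B minor seventh in root position.

B, D, F#, A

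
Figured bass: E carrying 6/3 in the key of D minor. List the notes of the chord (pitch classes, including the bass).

A third above E in this key is G.
A sixth above E in this key is C.
Together with the bass E, this spells C major in first inversion.

E, G, C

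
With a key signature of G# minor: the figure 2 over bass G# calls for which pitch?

Counting 1 letter step above G# lands on A; in G# minor, that letter is A#.

A#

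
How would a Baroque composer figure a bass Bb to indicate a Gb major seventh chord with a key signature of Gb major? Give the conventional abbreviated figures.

6/5

Bb is the third of Gb major seventh, so the chord is in first inversion.
A seventh chord in first inversion is figured 6/5/3, conventionally abbreviated 6/5.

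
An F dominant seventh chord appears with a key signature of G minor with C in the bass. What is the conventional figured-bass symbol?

C is the fifth of F dominant seventh, so the chord is in second inversion.
A seventh chord in second inversion is figured 6/4/3, conventionally abbreviated 4/3.

4/3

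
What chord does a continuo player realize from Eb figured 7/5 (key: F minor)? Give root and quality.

The figures 7/5 indicate a seventh chord in root position.
In root position the bass is the root, so the root is Eb.
The chord tones are Eb, G, Bb, Db, giving Eb dominant seventh.

Eb dominant seventh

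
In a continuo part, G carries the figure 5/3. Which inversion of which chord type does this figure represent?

triad, root position

Intervals of 5/3 above the bass form a triad; the bass is the root, so this is root position.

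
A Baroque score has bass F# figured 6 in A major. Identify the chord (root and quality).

D major

The figures 6 indicate a triad in first inversion.
In first inversion the root lies a sixth above the bass: a sixth above F# in A major is D.
The chord tones are F#, A, D, giving D major.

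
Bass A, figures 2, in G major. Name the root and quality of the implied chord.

B minor seventh

The figures 2 indicate a seventh chord in third inversion.
In third inversion the root lies a second above the bass: a second above A in G major is B.
The chord tones are A, B, D, F#, giving B minor seventh.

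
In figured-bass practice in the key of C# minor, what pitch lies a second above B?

Counting 1 letter step above B lands on C; in C# minor, that letter is C#.

C#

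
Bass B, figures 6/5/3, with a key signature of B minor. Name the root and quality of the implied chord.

G major seventh

The figures 6/5/3 indicate a seventh chord in first inversion.
In first inversion the root lies a sixth above the bass: a sixth above B in B minor is G.
The chord tones are B, D, F#, G, giving G major seventh.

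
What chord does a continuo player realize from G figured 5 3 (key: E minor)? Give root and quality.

G major

The figures 5 3 indicate a triad in root position.
In root position the bass is the root, so the root is G.
The chord tones are G, B, D, giving G major.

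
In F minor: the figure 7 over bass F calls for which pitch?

Eb

Counting 6 letter steps above F lands on E; in F minor, that letter is Eb.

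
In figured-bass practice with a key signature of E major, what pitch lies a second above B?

C#

Counting 1 letter step above B lands on C; in E major, that letter is C#.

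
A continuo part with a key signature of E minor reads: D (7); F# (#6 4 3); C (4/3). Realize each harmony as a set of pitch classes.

D (7/5/3): D, F#, A, C.
F# (#6/4/3): F#, A, B, D#.
C (6/4/3): C, E, F#, A.

D, F#, A, C | F#, A, B, D# | C, E, F#, A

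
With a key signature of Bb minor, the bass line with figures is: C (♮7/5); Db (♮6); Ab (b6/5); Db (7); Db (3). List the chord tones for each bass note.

C (♮7/5/3): C, Eb, Gb, B.
Db (♮6/3): Db, F, B.
Ab (b6/5/3): Ab, C, Eb, Fb.
Db (7/5/3): Db, F, Ab, C.
Db (5/3): Db, F, Ab.

C, Eb, Gb, B | Db, F, B | Ab, C, Eb, Fb | Db, F, Ab, C | Db, F, Ab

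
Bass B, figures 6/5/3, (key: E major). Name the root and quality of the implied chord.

The figures 6/5/3 indicate a seventh chord in first inversion.
In first inversion the root lies a sixth above the bass: a sixth above B in E major is G#.
The chord tones are B, D#, F#, G#, giving G# minor seventh.

G# minor seventh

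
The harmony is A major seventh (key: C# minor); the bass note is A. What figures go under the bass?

7

A is the root of A major seventh, so the chord is in root position.
A seventh chord in root position is figured 7/5/3, conventionally abbreviated 7.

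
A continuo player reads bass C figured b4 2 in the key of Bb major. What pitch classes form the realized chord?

The written figures b4 2 are shorthand for 6/4/2: the 6 is implied.
A second above C in this key is D.
A fourth above C in this key is F, lowered to Fb by the flat.
A sixth above C in this key is A.

C, D, Fb, A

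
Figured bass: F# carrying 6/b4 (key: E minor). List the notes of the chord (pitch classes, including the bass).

F#, Bb, D

A fourth above F# in this key is B, lowered to Bb by the flat.
A sixth above F# in this key is D.
Together with the bass F#, this spells Bb augmented in second inversion.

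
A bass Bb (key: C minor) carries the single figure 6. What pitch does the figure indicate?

G

Counting 5 letter steps above Bb lands on G; in C minor, that letter is G.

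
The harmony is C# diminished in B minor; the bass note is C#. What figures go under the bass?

C# is the root of C# diminished, so the chord is in root position.
A triad in root position is figured 5/3, conventionally abbreviated (no figures — root-position triad).

no figures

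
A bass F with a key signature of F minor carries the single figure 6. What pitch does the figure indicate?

Db

Counting 5 letter steps above F lands on D; in F minor, that letter is Db.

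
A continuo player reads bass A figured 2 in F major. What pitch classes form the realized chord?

The written figures 2 are shorthand for 6/4/2: the 6/4 are implied.
A second above A in this key is Bb.
A fourth above A in this key is D.
A sixth above A in this key is F.
Together with the bass A, this spells Bb major seventh in third inversion.

A, Bb, D, F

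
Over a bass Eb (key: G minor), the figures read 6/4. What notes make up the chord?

A fourth above Eb in this key is A.
A sixth above Eb in this key is C.
Together with the bass Eb, this spells A diminished in second inversion.

Eb, A, C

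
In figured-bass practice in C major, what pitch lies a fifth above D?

Counting 4 letter steps above D lands on A; in C major, that letter is A.

A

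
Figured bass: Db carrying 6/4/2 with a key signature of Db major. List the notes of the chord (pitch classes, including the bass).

Db, Eb, Gb, Bb

A second above Db in this key is Eb.
A fourth above Db in this key is Gb.
A sixth above Db in this key is Bb.
Together with the bass Db, this spells Eb minor seventh in third inversion.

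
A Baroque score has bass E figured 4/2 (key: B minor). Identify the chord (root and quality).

The figures 4/2 indicate a seventh chord in third inversion.
In third inversion the root lies a second above the bass: a second above E in B minor is F#.
The chord tones are E, F#, A, C#, giving F# minor seventh.

F# minor seventh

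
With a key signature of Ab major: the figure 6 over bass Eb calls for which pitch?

C

Counting 5 letter steps above Eb lands on C; in Ab major, that letter is C.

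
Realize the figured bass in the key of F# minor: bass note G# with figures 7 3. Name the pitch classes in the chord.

The written figures 7 3 are shorthand for 7/5/3: the 5 is implied.
A third above G# in this key is B.
A fifth above G# in this key is D.
A seventh above G# in this key is F#.
Together with the bass G#, this spells G# half-diminished seventh in root position.

G#, B, D, F#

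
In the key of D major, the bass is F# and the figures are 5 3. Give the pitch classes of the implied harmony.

A third above F# in this key is A.
A fifth above F# in this key is C#.
Together with the bass F#, this spells F# minor in root position.

F#, A, C#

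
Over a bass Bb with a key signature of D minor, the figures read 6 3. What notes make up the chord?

A third above Bb in this key is D.
A sixth above Bb in this key is G.
Together with the bass Bb, this spells G minor in first inversion.

Bb, D, G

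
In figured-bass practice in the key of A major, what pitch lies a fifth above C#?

G#

Counting 4 letter steps above C# lands on G; in A major, that letter is G#.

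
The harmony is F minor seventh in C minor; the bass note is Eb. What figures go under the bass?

Eb is the seventh of F minor seventh, so the chord is in third inversion.
A seventh chord in third inversion is figured 6/4/2, conventionally abbreviated 4/2.

4/2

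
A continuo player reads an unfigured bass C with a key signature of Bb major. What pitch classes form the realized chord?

C, Eb, G

An unfigured bass implies 5/3.
A third above C in this key is Eb.
A fifth above C in this key is G.
Together with the bass C, this spells C minor in root position.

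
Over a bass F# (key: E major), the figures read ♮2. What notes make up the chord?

F#, G, B, D#

The written figures ♮2 are shorthand for 6/4/2: the 6/4 are implied.
A second above F# in this key is G#, made natural (G) by the ♮ figure.
A fourth above F# in this key is B.
A sixth above F# in this key is D#.
Together with the bass F#, this spells G augmented major seventh in third inversion.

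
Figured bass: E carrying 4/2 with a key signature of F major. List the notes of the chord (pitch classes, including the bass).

The written figures 4/2 are shorthand for 6/4/2: the 6 is implied.
A second above E in this key is F.
A fourth above E in this key is A.
A sixth above E in this key is C.
Together with the bass E, this spells F major seventh in third inversion.

E, F, A, C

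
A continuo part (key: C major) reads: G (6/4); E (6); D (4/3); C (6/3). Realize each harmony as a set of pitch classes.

G (6/4): G, C, E.
E (6/3): E, G, C.
D (6/4/3): D, F, G, B.
C (6/3): C, E, A.

G, C, E | E, G, C | D, F, G, B | C, E, A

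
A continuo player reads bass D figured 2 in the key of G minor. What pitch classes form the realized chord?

The written figures 2 are shorthand for 6/4/2: the 6/4 are implied.
A second above D in this key is Eb.
A fourth above D in this key is G.
A sixth above D in this key is Bb.
Together with the bass D, this spells Eb major seventh in third inversion.

D, Eb, G, Bb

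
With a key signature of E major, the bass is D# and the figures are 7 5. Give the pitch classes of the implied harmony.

The written figures 7 5 are shorthand for 7/5/3: the 3 is implied.
A third above D# in this key is F#.
A fifth above D# in this key is A.
A seventh above D# in this key is C#.
Together with the bass D#, this spells D# half-diminished seventh in root position.

D#, F#, A, C#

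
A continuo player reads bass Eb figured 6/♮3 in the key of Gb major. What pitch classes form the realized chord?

Eb, G, Cb

A third above Eb in this key is Gb, made natural (G) by the ♮ figure.
A sixth above Eb in this key is Cb.
Together with the bass Eb, this spells Cb augmented in first inversion.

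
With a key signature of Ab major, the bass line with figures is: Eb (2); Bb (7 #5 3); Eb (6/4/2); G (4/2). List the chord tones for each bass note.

Eb, F, Ab, C | Bb, Db, F#, Ab | Eb, F, Ab, C | G, Ab, C, Eb

Eb (6/4/2): Eb, F, Ab, C.
Bb (7/#5/3): Bb, Db, F#, Ab.
Eb (6/4/2): Eb, F, Ab, C.
G (6/4/2): G, Ab, C, Eb.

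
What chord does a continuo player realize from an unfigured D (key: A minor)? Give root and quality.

An unfigured bass indicates a triad in root position.
In root position the bass is the root, so the root is D.
The chord tones are D, F, A, giving D minor.

D minor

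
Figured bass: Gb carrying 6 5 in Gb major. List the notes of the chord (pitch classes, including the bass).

Gb, Bb, Db, Eb

The written figures 6 5 are shorthand for 6/5/3: the 3 is implied.
A third above Gb in this key is Bb.
A fifth above Gb in this key is Db.
A sixth above Gb in this key is Eb.
Together with the bass Gb, this spells Eb minor seventh in first inversion.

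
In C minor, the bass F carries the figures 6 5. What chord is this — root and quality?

The figures 6 5 indicate a seventh chord in first inversion.
In first inversion the root lies a sixth above the bass: a sixth above F in C minor is D.
The chord tones are F, Ab, C, D, giving D half-diminished seventh.

D half-diminished seventh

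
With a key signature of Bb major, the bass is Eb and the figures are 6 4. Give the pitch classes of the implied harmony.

Eb, A, C

A fourth above Eb in this key is A.
A sixth above Eb in this key is C.
Together with the bass Eb, this spells A diminished in second inversion.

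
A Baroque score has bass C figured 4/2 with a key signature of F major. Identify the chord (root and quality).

D minor seventh

The figures 4/2 indicate a seventh chord in third inversion.
In third inversion the root lies a second above the bass: a second above C in F major is D.
The chord tones are C, D, F, A, giving D minor seventh.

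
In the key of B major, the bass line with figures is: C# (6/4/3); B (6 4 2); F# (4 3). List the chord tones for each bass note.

C# (6/4/3): C#, E, F#, A#.
B (6/4/2): B, C#, E, G#.
F# (6/4/3): F#, A#, B, D#.

C#, E, F#, A# | B, C#, E, G# | F#, A#, B, D#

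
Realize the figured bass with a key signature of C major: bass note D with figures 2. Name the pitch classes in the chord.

The written figures 2 are shorthand for 6/4/2: the 6/4 are implied.
A second above D in this key is E.
A fourth above D in this key is G.
A sixth above D in this key is B.
Together with the bass D, this spells E minor seventh in third inversion.

D, E, G, B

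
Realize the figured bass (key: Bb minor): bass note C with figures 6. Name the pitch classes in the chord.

C, Eb, Ab

The written figures 6 are shorthand for 6/3: the 3 is implied.
A third above C in this key is Eb.
A sixth above C in this key is Ab.
Together with the bass C, this spells Ab major in first inversion.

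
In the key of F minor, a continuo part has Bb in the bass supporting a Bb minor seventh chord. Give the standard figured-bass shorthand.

Bb is the root of Bb minor seventh, so the chord is in root position.
A seventh chord in root position is figured 7/5/3, conventionally abbreviated 7.

7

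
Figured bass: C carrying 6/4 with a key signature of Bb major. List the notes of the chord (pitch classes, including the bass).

C, F, A

A fourth above C in this key is F.
A sixth above C in this key is A.
Together with the bass C, this spells F major in second inversion.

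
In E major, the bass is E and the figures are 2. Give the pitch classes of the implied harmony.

The written figures 2 are shorthand for 6/4/2: the 6/4 are implied.
A second above E in this key is F#.
A fourth above E in this key is A.
A sixth above E in this key is C#.
Together with the bass E, this spells F# minor seventh in third inversion.

E, F#, A, C#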